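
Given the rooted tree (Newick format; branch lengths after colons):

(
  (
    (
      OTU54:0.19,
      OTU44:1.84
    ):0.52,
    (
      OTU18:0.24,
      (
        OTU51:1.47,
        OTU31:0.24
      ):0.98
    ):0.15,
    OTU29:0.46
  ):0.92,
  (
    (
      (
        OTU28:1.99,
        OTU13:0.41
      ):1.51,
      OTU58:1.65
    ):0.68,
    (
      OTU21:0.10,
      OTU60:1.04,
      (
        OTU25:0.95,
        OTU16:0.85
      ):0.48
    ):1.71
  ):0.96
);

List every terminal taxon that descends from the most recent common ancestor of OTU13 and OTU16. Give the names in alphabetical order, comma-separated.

Tracing OTU13: it sits inside (OTU28,OTU13).
Tracing OTU16: it sits inside (OTU25,OTU16).
The smallest clade enclosing both is (((OTU28,OTU13),OTU58),(OTU21,OTU60,(OTU25,OTU16))); the answer is its 7 terminal taxa in alphabetical order.

OTU13, OTU16, OTU21, OTU25, OTU28, OTU58, OTU60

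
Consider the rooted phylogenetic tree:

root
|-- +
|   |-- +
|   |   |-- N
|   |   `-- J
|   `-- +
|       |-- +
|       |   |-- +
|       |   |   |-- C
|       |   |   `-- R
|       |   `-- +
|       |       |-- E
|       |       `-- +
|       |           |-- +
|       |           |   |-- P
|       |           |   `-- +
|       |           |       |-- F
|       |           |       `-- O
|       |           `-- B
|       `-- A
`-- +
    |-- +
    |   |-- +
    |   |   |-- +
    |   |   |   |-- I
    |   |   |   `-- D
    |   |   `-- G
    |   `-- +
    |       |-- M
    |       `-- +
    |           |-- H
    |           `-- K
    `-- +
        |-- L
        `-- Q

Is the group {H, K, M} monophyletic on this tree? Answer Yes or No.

The most recent common ancestor of these taxa subtends (M,(H,K)).
That clade has exactly 3 tips — every listed taxon and nothing else — so the group is monophyletic.

Yes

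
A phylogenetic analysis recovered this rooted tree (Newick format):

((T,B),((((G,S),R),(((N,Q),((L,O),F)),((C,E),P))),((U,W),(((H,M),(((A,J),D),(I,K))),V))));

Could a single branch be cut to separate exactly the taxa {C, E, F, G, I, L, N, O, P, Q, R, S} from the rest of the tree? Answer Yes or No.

No

The MRCA of the listed taxa subtends ((((G,S),R),(((N,Q),((L,O),F)),((C,E),P))),((U,W),(((H,M),(((A,J),D),(I,K))),V))).
That clade also contains A, D, H, J, K, M, U, V, W, which are not in the proposed group, so the group is not monophyletic.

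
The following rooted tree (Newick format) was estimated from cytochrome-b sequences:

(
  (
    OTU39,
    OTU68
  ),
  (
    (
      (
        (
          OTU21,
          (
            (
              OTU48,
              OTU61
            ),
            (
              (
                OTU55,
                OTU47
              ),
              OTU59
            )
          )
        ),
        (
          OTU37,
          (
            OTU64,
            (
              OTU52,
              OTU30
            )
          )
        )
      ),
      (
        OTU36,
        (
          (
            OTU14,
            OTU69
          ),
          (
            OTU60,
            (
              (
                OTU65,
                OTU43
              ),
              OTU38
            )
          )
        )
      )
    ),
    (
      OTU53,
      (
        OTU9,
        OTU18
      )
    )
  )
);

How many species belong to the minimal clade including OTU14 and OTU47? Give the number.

17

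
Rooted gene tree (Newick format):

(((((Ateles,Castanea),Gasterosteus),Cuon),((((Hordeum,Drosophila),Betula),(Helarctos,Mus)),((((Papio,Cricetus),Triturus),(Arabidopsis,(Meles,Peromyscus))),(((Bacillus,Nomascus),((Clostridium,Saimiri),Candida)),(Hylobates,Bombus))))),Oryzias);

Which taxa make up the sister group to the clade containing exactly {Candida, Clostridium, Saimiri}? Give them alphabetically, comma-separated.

Bacillus, Nomascus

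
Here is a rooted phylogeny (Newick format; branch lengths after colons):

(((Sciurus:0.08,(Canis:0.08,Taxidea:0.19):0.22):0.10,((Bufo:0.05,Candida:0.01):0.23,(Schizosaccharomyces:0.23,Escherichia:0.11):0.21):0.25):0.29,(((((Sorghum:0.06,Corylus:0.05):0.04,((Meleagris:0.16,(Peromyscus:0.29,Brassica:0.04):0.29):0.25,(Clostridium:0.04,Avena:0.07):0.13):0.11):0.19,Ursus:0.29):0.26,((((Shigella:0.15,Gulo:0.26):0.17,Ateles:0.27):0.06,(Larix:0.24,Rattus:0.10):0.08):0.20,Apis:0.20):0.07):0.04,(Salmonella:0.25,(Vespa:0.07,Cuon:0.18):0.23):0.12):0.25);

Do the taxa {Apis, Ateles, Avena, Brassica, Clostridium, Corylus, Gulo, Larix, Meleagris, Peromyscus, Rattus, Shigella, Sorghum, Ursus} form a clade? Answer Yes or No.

The most recent common ancestor of these taxa subtends ((((Sorghum,Corylus),((Meleagris,(Peromyscus,Brassica)),(Clostridium,Avena))),Ursus),((((Shigella,Gulo),Ateles),(Larix,Rattus)),Apis)).
That clade has exactly 14 tips — every listed taxon and nothing else — so the group is monophyletic.

Yes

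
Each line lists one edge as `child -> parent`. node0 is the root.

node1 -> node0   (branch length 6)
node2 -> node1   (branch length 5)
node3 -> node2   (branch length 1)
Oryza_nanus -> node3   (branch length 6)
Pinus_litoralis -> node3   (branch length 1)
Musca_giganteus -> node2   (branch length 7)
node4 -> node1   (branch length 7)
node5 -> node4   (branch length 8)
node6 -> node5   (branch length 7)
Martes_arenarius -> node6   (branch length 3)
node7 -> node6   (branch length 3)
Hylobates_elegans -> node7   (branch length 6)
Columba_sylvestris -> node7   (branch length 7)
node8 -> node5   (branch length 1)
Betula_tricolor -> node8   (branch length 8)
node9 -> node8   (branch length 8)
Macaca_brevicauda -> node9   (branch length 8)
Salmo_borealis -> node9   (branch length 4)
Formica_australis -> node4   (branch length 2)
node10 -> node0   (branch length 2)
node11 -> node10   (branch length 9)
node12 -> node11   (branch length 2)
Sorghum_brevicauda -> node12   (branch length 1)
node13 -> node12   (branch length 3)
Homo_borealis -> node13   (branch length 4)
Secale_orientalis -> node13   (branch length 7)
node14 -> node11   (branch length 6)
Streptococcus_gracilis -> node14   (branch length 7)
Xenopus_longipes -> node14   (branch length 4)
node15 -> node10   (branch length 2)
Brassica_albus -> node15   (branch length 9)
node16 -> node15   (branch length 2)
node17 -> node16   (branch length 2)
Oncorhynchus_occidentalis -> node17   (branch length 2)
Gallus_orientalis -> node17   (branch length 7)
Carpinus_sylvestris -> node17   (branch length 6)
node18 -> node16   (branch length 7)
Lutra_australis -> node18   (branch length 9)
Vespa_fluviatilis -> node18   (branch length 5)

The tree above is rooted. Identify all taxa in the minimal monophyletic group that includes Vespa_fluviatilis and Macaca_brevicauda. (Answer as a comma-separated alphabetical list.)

Tracing Vespa_fluviatilis: it sits inside (Lutra_australis,Vespa_fluviatilis).
Tracing Macaca_brevicauda: it sits inside (Macaca_brevicauda,Salmo_borealis).
The smallest clade enclosing both is the whole tree (their MRCA is the root), so the answer is all 21 tips in alphabetical order.

Betula_tricolor, Brassica_albus, Carpinus_sylvestris, Columba_sylvestris, Formica_australis, Gallus_orientalis, Homo_borealis, Hylobates_elegans, Lutra_australis, Macaca_brevicauda, Martes_arenarius, Musca_giganteus, Oncorhynchus_occidentalis, Oryza_nanus, Pinus_litoralis, Salmo_borealis, Secale_orientalis, Sorghum_brevicauda, Streptococcus_gracilis, Vespa_fluviatilis, Xenopus_longipes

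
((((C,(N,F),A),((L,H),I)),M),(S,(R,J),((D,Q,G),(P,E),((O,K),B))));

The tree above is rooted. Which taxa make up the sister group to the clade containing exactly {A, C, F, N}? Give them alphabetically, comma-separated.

H, I, L

The clade containing exactly {A, C, F, N} attaches to the tree at the node subtending ((C,(N,F),A),((L,H),I)).
The other lineage descending from that same node — the sister group — is ((L,H),I); its 3 tips in alphabetical order are the answer.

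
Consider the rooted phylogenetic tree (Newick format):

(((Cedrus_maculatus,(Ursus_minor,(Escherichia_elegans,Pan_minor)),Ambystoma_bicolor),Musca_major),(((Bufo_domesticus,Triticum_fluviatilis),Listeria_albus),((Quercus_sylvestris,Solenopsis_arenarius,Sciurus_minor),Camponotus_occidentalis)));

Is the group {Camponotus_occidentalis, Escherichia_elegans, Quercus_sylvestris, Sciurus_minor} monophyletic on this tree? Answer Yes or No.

No

The MRCA of the listed taxa is the root, so the smallest clade containing them is the whole tree.
That clade also contains Ambystoma_bicolor, Bufo_domesticus, Cedrus_maculatus, Listeria_albus, Musca_major, Pan_minor, Solenopsis_arenarius, Triticum_fluviatilis, Ursus_minor, which are not in the proposed group, so the group is not monophyletic.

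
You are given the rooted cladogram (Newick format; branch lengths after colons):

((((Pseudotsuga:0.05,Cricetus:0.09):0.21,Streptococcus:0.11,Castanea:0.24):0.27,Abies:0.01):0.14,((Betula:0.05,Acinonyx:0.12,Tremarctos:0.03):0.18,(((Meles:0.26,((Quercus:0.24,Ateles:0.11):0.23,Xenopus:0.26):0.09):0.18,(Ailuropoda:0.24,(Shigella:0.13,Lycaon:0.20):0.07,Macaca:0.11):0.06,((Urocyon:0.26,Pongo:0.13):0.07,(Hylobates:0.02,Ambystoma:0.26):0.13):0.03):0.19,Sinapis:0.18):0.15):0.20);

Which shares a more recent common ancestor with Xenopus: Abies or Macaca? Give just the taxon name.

Macaca

The MRCA of Xenopus and Macaca subtends ((Meles,((Quercus,Ateles),Xenopus)),(Ailuropoda,(Shigella,Lycaon),Macaca),((Urocyon,Pongo),(Hylobates,Ambystoma))) (12 taxa).
The MRCA of Xenopus and Abies is the root, subtending the entire tree (21 taxa).
The first is nested inside the second, so Xenopus shares a more recent common ancestor with Macaca.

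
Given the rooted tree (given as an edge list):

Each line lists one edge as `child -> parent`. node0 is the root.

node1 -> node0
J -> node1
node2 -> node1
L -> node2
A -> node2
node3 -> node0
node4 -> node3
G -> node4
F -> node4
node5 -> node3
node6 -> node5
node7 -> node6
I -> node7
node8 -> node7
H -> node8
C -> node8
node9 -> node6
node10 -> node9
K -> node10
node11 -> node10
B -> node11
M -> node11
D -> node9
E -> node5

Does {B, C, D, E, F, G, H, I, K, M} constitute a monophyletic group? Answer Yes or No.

The most recent common ancestor of these taxa subtends ((G,F),(((I,(H,C)),((K,(B,M)),D)),E)).
That clade has exactly 10 tips — every listed taxon and nothing else — so the group is monophyletic.

Yes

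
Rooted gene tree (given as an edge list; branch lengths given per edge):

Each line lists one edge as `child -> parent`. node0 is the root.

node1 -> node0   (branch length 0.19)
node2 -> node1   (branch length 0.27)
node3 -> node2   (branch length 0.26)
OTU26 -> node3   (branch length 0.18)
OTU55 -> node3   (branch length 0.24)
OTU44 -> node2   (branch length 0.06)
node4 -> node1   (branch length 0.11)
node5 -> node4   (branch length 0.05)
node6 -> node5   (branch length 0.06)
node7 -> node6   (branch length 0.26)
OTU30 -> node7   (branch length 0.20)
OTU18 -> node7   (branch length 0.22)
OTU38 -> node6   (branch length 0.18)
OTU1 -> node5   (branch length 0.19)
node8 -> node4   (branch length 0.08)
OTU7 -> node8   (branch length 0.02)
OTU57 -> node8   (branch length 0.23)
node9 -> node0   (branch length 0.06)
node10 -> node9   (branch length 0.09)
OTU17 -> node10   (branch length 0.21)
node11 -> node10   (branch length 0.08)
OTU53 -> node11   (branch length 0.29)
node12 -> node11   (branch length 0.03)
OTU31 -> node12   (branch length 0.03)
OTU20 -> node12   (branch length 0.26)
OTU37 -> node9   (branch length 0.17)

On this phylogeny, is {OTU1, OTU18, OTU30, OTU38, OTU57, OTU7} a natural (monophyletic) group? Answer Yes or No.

The most recent common ancestor of these taxa subtends ((((OTU30,OTU18),OTU38),OTU1),(OTU7,OTU57)).
That clade has exactly 6 tips — every listed taxon and nothing else — so the group is monophyletic.

Yes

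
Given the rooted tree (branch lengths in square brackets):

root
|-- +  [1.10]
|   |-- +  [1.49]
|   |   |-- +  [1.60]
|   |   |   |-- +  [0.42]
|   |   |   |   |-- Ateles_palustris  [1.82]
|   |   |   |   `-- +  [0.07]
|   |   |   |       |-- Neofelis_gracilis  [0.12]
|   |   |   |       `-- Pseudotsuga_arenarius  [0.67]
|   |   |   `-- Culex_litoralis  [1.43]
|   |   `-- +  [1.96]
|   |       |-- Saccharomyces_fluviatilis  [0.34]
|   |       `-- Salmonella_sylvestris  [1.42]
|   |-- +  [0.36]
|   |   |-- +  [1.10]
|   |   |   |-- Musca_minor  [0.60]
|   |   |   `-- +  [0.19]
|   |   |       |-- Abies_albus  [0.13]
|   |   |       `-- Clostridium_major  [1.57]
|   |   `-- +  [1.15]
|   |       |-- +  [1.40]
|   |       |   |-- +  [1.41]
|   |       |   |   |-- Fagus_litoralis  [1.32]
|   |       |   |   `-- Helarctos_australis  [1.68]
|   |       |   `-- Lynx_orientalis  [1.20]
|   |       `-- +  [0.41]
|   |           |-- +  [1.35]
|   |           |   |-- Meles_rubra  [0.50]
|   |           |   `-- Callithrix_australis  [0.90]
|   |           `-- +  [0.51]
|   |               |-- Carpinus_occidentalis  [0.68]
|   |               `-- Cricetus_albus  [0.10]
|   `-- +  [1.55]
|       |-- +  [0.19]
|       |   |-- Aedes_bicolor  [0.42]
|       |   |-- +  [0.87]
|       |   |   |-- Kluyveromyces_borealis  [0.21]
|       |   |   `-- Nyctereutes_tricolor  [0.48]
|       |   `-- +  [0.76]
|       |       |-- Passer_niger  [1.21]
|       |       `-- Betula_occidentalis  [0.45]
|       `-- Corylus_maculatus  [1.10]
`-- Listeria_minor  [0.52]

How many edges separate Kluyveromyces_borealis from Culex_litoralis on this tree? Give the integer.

7

The MRCA of Kluyveromyces_borealis and Culex_litoralis is the node subtending ((((Ateles_palustris,(Neofelis_gracilis,Pseudotsuga_arenarius)),Culex_litoralis),(Saccharomyces_fluviatilis,Salmonella_sylvestris)),((Musca_minor,(Abies_albus,Clostridium_major)),(((Fagus_litoralis,Helarctos_australis),Lynx_orientalis),((Meles_rubra,Callithrix_australis),(Carpinus_occidentalis,Cricetus_albus)))),((Aedes_bicolor,(Kluyveromyces_borealis,Nyctereutes_tricolor),(Passer_niger,Betula_occidentalis)),Corylus_maculatus)).
From Kluyveromyces_borealis up to that node: 4 branches. From Culex_litoralis up to the same node: 3 branches. Total: 4 + 3 = 7.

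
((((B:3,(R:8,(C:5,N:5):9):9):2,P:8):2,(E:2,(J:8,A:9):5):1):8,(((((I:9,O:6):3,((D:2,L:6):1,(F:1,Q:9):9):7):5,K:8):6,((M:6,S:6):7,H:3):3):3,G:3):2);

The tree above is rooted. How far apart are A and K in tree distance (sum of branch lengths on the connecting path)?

The path runs A → … → MRCA → … → K; the MRCA is the root of the tree.
Branch lengths along that path: 9 + 5 + 1 + 8 + 2 + 3 + 6 + 8 = 42.

42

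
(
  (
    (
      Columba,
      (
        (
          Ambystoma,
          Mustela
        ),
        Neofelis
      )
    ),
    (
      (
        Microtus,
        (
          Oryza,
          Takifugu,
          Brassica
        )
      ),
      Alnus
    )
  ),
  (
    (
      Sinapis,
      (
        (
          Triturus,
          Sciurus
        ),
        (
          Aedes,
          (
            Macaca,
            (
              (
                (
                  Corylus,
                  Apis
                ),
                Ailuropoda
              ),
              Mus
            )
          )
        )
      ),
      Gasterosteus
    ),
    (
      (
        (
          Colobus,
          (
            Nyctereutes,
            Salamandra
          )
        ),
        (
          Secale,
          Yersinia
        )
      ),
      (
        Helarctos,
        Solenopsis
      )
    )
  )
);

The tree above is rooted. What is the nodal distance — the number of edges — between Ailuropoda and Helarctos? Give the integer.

The MRCA of Ailuropoda and Helarctos is the node subtending ((Sinapis,((Triturus,Sciurus),(Aedes,(Macaca,(((Corylus,Apis),Ailuropoda),Mus)))),Gasterosteus),(((Colobus,(Nyctereutes,Salamandra)),(Secale,Yersinia)),(Helarctos,Solenopsis))).
From Ailuropoda up to that node: 7 branches. From Helarctos up to the same node: 3 branches. Total: 7 + 3 = 10.

10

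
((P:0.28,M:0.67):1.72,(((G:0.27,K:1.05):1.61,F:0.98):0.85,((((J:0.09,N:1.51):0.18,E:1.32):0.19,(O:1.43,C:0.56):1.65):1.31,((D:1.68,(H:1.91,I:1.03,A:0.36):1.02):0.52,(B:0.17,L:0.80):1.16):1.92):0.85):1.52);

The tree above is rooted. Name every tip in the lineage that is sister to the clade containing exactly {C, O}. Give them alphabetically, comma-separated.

E, J, N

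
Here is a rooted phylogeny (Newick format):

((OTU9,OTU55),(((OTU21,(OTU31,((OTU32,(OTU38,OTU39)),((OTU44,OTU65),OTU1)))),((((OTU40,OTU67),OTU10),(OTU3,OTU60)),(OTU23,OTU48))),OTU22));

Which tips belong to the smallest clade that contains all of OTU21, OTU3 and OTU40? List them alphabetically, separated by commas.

OTU1, OTU10, OTU21, OTU23, OTU3, OTU31, OTU32, OTU38, OTU39, OTU40, OTU44, OTU48, OTU60, OTU65, OTU67

Tracing OTU21: it sits inside (OTU21,(OTU31,((OTU32,(OTU38,OTU39)),((OTU44,OTU65),OTU1)))).
Tracing OTU3: it sits inside (OTU3,OTU60).
Tracing OTU40: it sits inside (OTU40,OTU67).
The smallest clade enclosing all 3 is ((OTU21,(OTU31,((OTU32,(OTU38,OTU39)),((OTU44,OTU65),OTU1)))),((((OTU40,OTU67),OTU10),(OTU3,OTU60)),(OTU23,OTU48))); the answer is its 15 terminal taxa in alphabetical order.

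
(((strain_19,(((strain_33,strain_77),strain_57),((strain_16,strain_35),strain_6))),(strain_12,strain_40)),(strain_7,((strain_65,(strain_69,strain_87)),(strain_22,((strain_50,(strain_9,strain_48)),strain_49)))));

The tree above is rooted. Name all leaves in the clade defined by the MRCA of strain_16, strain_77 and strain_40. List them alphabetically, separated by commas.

strain_12, strain_16, strain_19, strain_33, strain_35, strain_40, strain_57, strain_6, strain_77

Tracing strain_16: it sits inside (strain_16,strain_35).
Tracing strain_77: it sits inside (strain_33,strain_77).
Tracing strain_40: it sits inside (strain_12,strain_40).
The smallest clade enclosing all 3 is ((strain_19,(((strain_33,strain_77),strain_57),((strain_16,strain_35),strain_6))),(strain_12,strain_40)); the answer is its 9 terminal taxa in alphabetical order.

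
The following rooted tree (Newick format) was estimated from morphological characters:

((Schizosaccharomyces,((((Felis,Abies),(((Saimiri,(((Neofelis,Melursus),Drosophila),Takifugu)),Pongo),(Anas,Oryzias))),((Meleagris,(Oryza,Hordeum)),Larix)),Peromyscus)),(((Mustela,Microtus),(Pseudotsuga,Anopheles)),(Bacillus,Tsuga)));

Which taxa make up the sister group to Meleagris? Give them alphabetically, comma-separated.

Hordeum, Oryza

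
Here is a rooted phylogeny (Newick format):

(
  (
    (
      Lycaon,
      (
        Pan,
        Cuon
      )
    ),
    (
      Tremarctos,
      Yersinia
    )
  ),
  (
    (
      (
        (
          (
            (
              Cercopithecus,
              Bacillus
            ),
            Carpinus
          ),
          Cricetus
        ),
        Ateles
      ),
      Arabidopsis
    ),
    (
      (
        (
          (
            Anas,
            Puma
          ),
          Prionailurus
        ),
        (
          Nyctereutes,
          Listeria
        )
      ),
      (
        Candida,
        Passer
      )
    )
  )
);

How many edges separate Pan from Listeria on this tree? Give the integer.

The MRCA of Pan and Listeria is the root of the tree.
From Pan up to that node: 4 branches. From Listeria up to the same node: 5 branches. Total: 4 + 5 = 9.

9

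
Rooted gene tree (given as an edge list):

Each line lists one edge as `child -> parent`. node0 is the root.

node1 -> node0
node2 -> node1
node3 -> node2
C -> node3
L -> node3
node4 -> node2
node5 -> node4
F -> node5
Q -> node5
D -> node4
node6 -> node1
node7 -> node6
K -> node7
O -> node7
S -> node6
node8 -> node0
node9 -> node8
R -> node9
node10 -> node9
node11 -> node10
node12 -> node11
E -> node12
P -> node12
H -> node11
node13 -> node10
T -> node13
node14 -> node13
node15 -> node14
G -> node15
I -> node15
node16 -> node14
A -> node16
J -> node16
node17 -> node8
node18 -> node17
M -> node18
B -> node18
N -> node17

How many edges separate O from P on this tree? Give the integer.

10

The MRCA of O and P is the root of the tree.
From O up to that node: 4 branches. From P up to the same node: 6 branches. Total: 4 + 6 = 10.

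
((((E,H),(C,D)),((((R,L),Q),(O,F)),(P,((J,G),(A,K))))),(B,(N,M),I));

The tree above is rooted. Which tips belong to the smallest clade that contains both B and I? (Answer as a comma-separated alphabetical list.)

Tracing B: it sits inside (B,(N,M),I).
Tracing I: it sits inside (B,(N,M),I).
The smallest clade enclosing both is (B,(N,M),I); the answer is its 4 terminal taxa in alphabetical order.

B, I, M, N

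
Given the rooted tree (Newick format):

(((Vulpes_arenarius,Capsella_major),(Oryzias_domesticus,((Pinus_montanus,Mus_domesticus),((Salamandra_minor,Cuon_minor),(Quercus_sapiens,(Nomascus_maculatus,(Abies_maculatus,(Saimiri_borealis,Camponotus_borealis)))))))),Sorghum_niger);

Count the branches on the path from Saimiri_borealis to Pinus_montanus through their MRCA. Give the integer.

8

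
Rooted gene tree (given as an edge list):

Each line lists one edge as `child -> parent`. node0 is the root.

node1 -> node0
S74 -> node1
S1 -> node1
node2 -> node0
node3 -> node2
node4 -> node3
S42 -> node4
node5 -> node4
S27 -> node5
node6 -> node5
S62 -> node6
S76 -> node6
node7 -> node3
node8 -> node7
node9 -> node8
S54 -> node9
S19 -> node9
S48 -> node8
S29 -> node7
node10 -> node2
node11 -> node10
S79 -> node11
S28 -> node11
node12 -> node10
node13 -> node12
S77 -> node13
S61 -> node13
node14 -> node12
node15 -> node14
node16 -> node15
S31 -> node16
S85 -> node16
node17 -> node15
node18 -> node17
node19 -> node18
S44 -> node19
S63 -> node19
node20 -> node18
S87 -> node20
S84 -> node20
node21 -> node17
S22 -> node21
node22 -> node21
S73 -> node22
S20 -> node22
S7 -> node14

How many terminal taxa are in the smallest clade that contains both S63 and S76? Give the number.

22

The MRCA of S63 and S76 is the node subtending (((S42,(S27,(S62,S76))),(((S54,S19),S48),S29)),((S79,S28),((S77,S61),(((S31,S85),(((S44,S63),(S87,S84)),(S22,(S73,S20)))),S7)))).
That clade contains 22 terminal taxa: S19, S20, S22, S27, S28, S29, S31, S42, S44, S48, S54, S61, S62, S63, S7, S73, S76, S77, S79, S84, S85, S87.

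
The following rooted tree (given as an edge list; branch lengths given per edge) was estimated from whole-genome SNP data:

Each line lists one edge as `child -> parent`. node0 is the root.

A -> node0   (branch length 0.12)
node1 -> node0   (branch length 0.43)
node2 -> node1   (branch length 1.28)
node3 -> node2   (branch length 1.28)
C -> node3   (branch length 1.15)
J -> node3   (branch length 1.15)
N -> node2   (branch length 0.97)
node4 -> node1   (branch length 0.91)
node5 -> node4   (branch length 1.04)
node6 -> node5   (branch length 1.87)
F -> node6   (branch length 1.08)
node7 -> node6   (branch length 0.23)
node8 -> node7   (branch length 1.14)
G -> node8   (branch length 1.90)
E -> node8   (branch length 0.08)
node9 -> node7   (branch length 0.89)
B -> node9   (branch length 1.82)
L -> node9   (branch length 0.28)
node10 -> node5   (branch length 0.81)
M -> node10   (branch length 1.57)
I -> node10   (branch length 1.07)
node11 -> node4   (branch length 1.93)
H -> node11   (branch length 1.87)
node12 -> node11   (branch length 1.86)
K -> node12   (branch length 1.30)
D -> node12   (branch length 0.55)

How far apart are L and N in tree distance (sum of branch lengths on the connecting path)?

The path runs L → … → MRCA → … → N; the MRCA is the node subtending (((C,J),N),(((F,((G,E),(B,L))),(M,I)),(H,(K,D)))).
Branch lengths along that path: 0.28 + 0.89 + 0.23 + 1.87 + 1.04 + 0.91 + 1.28 + 0.97 = 7.47.

7.47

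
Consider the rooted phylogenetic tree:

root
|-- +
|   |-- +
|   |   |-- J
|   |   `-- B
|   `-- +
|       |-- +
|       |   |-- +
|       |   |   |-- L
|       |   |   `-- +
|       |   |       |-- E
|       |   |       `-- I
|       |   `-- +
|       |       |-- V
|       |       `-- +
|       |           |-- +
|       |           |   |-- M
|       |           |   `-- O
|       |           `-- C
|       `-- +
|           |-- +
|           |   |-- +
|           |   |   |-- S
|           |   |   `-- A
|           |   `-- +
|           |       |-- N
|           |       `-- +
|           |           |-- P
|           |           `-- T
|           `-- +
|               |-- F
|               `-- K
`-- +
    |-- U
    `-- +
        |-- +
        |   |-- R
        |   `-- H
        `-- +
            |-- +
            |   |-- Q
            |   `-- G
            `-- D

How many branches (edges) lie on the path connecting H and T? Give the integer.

The MRCA of H and T is the root of the tree.
From H up to that node: 4 branches. From T up to the same node: 7 branches. Total: 4 + 7 = 11.

11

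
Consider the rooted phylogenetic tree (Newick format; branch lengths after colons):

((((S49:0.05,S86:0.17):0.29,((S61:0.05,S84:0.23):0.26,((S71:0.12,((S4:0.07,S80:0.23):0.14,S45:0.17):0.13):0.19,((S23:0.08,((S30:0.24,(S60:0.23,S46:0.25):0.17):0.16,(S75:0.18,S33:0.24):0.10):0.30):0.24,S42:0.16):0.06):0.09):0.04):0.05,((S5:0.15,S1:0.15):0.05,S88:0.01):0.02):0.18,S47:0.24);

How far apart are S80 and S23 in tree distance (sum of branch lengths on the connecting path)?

1.07

The path runs S80 → … → MRCA → … → S23; the MRCA is the node subtending ((S71,((S4,S80),S45)),((S23,((S30,(S60,S46)),(S75,S33))),S42)).
Branch lengths along that path: 0.23 + 0.14 + 0.13 + 0.19 + 0.06 + 0.24 + 0.08 = 1.07.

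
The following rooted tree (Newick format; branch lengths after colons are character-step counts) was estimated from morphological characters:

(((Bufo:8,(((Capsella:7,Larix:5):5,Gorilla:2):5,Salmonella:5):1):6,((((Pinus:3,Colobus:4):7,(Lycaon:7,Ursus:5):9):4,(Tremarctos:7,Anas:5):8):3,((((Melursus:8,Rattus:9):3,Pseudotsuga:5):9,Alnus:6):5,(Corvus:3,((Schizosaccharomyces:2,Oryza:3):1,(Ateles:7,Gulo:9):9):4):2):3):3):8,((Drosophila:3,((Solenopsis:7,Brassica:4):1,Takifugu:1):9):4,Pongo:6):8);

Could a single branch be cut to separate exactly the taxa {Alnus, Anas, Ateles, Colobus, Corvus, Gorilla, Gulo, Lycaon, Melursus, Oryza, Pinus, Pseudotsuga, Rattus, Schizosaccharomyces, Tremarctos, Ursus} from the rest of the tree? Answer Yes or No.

No

The MRCA of the listed taxa subtends ((Bufo,(((Capsella,Larix),Gorilla),Salmonella)),((((Pinus,Colobus),(Lycaon,Ursus)),(Tremarctos,Anas)),((((Melursus,Rattus),Pseudotsuga),Alnus),(Corvus,((Schizosaccharomyces,Oryza),(Ateles,Gulo)))))).
That clade also contains Bufo, Capsella, Larix, Salmonella, which are not in the proposed group, so the group is not monophyletic.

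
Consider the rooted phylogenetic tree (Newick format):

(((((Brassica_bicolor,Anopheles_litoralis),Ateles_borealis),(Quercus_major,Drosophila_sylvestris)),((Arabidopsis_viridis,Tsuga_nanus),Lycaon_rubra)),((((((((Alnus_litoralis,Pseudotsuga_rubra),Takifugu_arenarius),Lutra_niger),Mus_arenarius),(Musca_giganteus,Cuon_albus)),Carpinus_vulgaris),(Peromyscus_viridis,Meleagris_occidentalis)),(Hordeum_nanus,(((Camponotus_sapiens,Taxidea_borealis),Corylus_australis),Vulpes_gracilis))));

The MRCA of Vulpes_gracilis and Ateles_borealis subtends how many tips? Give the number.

23

The MRCA of Vulpes_gracilis and Ateles_borealis is the root, so the clade is the entire tree.
That clade contains 23 terminal taxa: Alnus_litoralis, Anopheles_litoralis, Arabidopsis_viridis, Ateles_borealis, Brassica_bicolor, Camponotus_sapiens, Carpinus_vulgaris, Corylus_australis, Cuon_albus, Drosophila_sylvestris, Hordeum_nanus, Lutra_niger, Lycaon_rubra, Meleagris_occidentalis, Mus_arenarius, Musca_giganteus, Peromyscus_viridis, Pseudotsuga_rubra, Quercus_major, Takifugu_arenarius, Taxidea_borealis, Tsuga_nanus, Vulpes_gracilis.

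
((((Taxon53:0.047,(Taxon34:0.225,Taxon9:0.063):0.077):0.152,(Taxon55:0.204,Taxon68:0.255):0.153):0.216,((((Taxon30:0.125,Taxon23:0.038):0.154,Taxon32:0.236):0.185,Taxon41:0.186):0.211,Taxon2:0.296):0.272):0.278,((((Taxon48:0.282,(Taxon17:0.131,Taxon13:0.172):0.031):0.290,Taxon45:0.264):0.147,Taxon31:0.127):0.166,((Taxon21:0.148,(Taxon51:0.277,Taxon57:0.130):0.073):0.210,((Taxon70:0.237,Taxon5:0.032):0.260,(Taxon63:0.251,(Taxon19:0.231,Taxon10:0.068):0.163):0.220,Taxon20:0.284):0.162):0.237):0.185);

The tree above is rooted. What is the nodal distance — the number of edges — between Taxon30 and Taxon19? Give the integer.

The MRCA of Taxon30 and Taxon19 is the root of the tree.
From Taxon30 up to that node: 6 branches. From Taxon19 up to the same node: 6 branches. Total: 6 + 6 = 12.

12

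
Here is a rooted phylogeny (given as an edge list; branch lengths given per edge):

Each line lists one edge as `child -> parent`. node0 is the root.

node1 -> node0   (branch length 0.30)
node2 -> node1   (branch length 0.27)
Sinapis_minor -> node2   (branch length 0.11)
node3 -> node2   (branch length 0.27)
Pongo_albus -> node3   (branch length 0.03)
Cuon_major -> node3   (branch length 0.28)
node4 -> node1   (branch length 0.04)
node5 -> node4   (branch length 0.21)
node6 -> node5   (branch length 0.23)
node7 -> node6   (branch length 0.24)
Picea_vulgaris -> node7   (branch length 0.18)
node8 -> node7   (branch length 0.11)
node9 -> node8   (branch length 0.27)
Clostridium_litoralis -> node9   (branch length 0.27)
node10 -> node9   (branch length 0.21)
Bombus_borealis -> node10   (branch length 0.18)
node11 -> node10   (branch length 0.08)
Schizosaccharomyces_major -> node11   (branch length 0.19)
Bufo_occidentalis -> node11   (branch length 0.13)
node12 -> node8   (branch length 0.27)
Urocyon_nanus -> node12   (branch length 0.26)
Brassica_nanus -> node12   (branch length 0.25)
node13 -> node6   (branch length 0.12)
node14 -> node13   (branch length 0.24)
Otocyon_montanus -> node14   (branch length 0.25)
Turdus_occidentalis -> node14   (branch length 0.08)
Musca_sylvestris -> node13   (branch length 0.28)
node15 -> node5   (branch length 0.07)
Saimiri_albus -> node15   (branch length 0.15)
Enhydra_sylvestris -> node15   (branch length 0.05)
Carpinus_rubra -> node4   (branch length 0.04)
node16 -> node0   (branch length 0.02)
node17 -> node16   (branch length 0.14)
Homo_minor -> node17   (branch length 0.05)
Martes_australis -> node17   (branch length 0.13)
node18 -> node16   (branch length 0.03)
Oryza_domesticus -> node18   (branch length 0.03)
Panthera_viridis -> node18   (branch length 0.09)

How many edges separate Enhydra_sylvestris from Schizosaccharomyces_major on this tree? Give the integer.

9

The MRCA of Enhydra_sylvestris and Schizosaccharomyces_major is the node subtending (((Picea_vulgaris,((Clostridium_litoralis,(Bombus_borealis,(Schizosaccharomyces_major,Bufo_occidentalis))),(Urocyon_nanus,Brassica_nanus))),((Otocyon_montanus,Turdus_occidentalis),Musca_sylvestris)),(Saimiri_albus,Enhydra_sylvestris)).
From Enhydra_sylvestris up to that node: 2 branches. From Schizosaccharomyces_major up to the same node: 7 branches. Total: 2 + 7 = 9.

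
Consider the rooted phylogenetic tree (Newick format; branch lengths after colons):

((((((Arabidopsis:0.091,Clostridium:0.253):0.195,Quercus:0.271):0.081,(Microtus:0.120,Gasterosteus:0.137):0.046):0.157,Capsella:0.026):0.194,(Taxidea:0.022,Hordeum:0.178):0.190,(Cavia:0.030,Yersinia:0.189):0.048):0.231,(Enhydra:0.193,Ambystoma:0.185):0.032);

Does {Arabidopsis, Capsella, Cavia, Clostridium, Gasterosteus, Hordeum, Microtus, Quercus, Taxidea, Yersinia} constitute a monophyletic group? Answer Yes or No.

Yes

The most recent common ancestor of these taxa subtends (((((Arabidopsis,Clostridium),Quercus),(Microtus,Gasterosteus)),Capsella),(Taxidea,Hordeum),(Cavia,Yersinia)).
That clade has exactly 10 tips — every listed taxon and nothing else — so the group is monophyletic.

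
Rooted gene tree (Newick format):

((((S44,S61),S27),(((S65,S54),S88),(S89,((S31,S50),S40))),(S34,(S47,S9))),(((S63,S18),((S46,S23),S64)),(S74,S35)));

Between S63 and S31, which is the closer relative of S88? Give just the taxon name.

The MRCA of S88 and S31 subtends (((S65,S54),S88),(S89,((S31,S50),S40))) (7 taxa).
The MRCA of S88 and S63 is the root, subtending the entire tree (20 taxa).
The first is nested inside the second, so S88 shares a more recent common ancestor with S31.

S31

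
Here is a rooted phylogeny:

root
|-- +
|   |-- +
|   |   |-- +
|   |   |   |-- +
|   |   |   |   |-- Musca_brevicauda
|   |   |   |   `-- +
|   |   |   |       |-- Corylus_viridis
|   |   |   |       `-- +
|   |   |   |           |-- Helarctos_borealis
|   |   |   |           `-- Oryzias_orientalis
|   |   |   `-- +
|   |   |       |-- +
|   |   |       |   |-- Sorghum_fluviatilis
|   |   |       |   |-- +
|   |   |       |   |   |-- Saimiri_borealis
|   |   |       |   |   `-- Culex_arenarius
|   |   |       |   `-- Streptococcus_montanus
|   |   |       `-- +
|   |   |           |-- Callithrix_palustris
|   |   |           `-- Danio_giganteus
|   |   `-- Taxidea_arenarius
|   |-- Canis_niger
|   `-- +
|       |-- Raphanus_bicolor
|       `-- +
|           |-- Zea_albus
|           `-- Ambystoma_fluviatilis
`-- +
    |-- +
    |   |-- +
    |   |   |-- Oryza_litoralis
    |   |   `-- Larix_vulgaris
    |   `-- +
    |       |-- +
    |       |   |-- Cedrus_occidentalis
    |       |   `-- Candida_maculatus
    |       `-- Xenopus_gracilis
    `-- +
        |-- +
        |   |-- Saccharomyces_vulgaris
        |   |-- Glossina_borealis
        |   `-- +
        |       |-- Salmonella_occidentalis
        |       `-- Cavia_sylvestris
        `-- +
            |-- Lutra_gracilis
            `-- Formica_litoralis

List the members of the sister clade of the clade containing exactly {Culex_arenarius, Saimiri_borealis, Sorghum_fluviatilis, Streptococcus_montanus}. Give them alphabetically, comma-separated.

Callithrix_palustris, Danio_giganteus

The clade containing exactly {Culex_arenarius, Saimiri_borealis, Sorghum_fluviatilis, Streptococcus_montanus} attaches to the tree at the node subtending ((Sorghum_fluviatilis,(Saimiri_borealis,Culex_arenarius),Streptococcus_montanus),(Callithrix_palustris,Danio_giganteus)).
The other lineage descending from that same node — the sister group — is (Callithrix_palustris,Danio_giganteus); its 2 tips in alphabetical order are the answer.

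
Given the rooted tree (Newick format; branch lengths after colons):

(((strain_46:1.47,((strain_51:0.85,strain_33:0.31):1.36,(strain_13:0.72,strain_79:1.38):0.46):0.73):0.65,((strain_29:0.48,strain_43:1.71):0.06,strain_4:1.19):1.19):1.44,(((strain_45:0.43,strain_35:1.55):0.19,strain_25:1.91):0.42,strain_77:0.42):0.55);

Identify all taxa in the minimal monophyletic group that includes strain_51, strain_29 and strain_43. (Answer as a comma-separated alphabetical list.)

strain_13, strain_29, strain_33, strain_4, strain_43, strain_46, strain_51, strain_79

Tracing strain_51: it sits inside (strain_51,strain_33).
Tracing strain_29: it sits inside (strain_29,strain_43).
Tracing strain_43: it sits inside (strain_29,strain_43).
The smallest clade enclosing all 3 is ((strain_46,((strain_51,strain_33),(strain_13,strain_79))),((strain_29,strain_43),strain_4)); the answer is its 8 terminal taxa in alphabetical order.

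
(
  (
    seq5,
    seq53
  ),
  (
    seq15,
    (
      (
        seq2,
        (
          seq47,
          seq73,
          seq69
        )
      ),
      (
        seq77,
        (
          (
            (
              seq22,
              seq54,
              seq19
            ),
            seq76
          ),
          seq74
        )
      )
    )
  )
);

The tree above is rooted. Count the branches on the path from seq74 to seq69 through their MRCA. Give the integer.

6

The MRCA of seq74 and seq69 is the node subtending ((seq2,(seq47,seq73,seq69)),(seq77,(((seq22,seq54,seq19),seq76),seq74))).
From seq74 up to that node: 3 branches. From seq69 up to the same node: 3 branches. Total: 3 + 3 = 6.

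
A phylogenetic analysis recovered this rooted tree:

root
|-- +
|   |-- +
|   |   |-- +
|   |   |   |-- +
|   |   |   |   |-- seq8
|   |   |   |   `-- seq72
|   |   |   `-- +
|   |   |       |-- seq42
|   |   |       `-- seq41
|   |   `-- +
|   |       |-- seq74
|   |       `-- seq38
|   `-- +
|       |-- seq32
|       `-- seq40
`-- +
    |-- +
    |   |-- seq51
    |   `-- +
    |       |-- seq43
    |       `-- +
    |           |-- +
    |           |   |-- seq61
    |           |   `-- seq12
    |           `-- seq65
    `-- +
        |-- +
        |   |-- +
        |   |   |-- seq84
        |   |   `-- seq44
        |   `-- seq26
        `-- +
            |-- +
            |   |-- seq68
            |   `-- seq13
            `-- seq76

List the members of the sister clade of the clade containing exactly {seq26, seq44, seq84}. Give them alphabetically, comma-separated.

The clade containing exactly {seq26, seq44, seq84} attaches to the tree at the node subtending (((seq84,seq44),seq26),((seq68,seq13),seq76)).
The other lineage descending from that same node — the sister group — is ((seq68,seq13),seq76); its 3 tips in alphabetical order are the answer.

seq13, seq68, seq76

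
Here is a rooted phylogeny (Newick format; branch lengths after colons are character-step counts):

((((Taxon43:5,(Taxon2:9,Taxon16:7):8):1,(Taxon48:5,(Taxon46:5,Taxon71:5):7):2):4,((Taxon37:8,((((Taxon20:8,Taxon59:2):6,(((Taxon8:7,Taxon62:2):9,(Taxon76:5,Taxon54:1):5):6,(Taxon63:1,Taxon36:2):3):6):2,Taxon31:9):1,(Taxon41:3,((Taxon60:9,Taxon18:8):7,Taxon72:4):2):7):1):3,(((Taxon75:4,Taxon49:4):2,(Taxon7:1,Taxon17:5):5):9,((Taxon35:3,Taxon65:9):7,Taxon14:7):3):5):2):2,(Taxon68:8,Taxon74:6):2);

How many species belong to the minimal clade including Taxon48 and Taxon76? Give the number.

The MRCA of Taxon48 and Taxon76 is the node subtending (((Taxon43,(Taxon2,Taxon16)),(Taxon48,(Taxon46,Taxon71))),((Taxon37,((((Taxon20,Taxon59),(((Taxon8,Taxon62),(Taxon76,Taxon54)),(Taxon63,Taxon36))),Taxon31),(Taxon41,((Taxon60,Taxon18),Taxon72)))),(((Taxon75,Taxon49),(Taxon7,Taxon17)),((Taxon35,Taxon65),Taxon14)))).
That clade contains 27 terminal taxa: Taxon14, Taxon16, Taxon17, Taxon18, Taxon2, Taxon20, Taxon31, Taxon35, Taxon36, Taxon37, Taxon41, Taxon43, Taxon46, Taxon48, Taxon49, Taxon54, Taxon59, Taxon60, Taxon62, Taxon63, Taxon65, Taxon7, Taxon71, Taxon72, Taxon75, Taxon76, Taxon8.

27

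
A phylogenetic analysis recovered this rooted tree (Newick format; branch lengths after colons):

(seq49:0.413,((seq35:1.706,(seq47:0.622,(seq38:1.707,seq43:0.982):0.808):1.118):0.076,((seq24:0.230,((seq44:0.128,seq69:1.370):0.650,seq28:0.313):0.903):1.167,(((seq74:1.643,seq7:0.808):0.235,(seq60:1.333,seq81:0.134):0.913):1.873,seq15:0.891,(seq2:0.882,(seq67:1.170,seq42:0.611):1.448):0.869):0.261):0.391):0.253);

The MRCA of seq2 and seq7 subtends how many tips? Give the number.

8

The MRCA of seq2 and seq7 is the node subtending (((seq74,seq7),(seq60,seq81)),seq15,(seq2,(seq67,seq42))).
That clade contains 8 terminal taxa: seq15, seq2, seq42, seq60, seq67, seq7, seq74, seq81.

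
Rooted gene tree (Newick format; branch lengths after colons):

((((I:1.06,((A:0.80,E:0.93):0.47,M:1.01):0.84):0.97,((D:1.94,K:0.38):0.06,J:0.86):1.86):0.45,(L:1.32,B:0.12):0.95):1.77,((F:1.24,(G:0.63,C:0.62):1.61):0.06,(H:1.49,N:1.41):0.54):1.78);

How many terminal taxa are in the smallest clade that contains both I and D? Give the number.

7

The MRCA of I and D is the node subtending ((I,((A,E),M)),((D,K),J)).
That clade contains 7 terminal taxa: A, D, E, I, J, K, M.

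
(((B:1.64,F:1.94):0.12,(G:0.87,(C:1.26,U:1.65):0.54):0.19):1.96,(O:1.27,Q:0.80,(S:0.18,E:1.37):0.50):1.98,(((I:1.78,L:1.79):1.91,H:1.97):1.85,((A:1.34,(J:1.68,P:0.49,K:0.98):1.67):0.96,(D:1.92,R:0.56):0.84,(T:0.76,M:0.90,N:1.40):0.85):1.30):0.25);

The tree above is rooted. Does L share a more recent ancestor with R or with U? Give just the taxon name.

The MRCA of L and R subtends (((I,L),H),((A,(J,P,K)),(D,R),(T,M,N))) (12 taxa).
The MRCA of L and U is the root, subtending the entire tree (21 taxa).
The first is nested inside the second, so L shares a more recent common ancestor with R.

R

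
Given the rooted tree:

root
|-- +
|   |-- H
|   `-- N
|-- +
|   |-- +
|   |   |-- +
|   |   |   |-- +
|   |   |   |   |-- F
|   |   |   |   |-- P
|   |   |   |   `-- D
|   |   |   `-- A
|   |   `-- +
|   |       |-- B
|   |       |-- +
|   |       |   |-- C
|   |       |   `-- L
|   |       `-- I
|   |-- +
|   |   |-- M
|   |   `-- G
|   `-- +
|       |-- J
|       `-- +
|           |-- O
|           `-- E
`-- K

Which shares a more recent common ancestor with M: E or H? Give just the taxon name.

The MRCA of M and E subtends ((((F,P,D),A),(B,(C,L),I)),(M,G),(J,(O,E))) (13 taxa).
The MRCA of M and H is the root, subtending the entire tree (16 taxa).
The first is nested inside the second, so M shares a more recent common ancestor with E.

E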